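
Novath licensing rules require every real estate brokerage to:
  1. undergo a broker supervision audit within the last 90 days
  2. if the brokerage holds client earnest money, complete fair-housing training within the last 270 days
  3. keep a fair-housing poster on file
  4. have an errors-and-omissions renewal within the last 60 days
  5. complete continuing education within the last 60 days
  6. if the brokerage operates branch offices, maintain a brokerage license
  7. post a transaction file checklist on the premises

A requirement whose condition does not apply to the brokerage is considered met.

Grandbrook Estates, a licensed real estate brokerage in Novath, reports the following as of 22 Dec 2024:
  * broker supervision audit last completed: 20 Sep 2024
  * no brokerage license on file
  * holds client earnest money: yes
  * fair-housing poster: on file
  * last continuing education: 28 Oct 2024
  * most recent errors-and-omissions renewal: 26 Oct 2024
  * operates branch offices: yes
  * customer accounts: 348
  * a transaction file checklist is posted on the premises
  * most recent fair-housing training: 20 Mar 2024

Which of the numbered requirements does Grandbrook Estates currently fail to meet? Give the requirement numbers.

1, 2, 6

1. broker supervision audit 93 days ago vs limit 90 → not met
2. condition 'holds client earnest money' holds; fair-housing training 277 days ago vs limit 270 → not met
3. fair-housing poster present → met
4. errors-and-omissions renewal 57 days ago vs limit 60 → met
5. continuing education 55 days ago vs limit 60 → met
6. condition 'operates branch offices' holds; brokerage license absent → not met
7. transaction file checklist present → met
Not met: 1, 2, 6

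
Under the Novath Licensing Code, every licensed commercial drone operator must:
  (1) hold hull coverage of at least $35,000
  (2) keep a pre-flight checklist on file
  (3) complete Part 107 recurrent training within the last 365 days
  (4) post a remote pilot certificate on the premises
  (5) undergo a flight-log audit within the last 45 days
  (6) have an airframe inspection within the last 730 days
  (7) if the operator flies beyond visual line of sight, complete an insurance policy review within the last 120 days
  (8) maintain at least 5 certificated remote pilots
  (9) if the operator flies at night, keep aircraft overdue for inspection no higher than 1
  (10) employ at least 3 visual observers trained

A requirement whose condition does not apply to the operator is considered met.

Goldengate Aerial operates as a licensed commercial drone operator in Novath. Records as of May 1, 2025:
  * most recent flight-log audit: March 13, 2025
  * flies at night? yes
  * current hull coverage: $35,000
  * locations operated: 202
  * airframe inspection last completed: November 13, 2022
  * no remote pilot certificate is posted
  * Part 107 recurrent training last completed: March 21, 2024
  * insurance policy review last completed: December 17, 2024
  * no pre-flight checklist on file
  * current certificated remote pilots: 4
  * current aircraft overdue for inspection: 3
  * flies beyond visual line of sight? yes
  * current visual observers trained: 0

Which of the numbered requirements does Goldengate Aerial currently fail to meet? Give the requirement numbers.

1. hull coverage $35,000 ≥ $35,000 → met
2. pre-flight checklist absent → not met
3. Part 107 recurrent training 406 days ago vs limit 365 → not met
4. remote pilot certificate absent → not met
5. flight-log audit 49 days ago vs limit 45 → not met
6. airframe inspection 900 days ago vs limit 730 → not met
7. condition 'flies beyond visual line of sight' holds; insurance policy review 135 days ago vs limit 120 → not met
8. certificated remote pilots 4 < 5 → not met
9. condition 'flies at night' holds; aircraft overdue for inspection 3 > 1 → not met
10. visual observers trained 0 < 3 → not met
Not met: 2, 3, 4, 5, 6, 7, 8, 9, 10

2, 3, 4, 5, 6, 7, 8, 9, 10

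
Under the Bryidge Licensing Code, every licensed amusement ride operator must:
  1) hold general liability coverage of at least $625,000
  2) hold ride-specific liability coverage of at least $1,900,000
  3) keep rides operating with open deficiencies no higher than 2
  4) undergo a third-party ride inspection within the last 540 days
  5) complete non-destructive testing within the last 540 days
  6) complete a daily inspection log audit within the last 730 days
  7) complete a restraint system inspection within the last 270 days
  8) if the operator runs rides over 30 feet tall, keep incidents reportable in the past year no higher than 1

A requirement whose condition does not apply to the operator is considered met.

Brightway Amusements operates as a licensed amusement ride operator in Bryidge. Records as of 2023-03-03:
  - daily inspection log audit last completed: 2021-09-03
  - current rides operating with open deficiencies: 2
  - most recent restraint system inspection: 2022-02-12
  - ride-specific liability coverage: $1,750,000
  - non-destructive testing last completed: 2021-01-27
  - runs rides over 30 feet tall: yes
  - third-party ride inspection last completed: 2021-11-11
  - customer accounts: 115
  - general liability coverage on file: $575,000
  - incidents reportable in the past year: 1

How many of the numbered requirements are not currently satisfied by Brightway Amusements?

4

1. general liability coverage $575,000 < $625,000 → not met
2. ride-specific liability coverage $1,750,000 < $1,900,000 → not met
3. rides operating with open deficiencies 2 ≤ 2 → met
4. third-party ride inspection 477 days ago vs limit 540 → met
5. non-destructive testing 765 days ago vs limit 540 → not met
6. daily inspection log audit 546 days ago vs limit 730 → met
7. restraint system inspection 384 days ago vs limit 270 → not met
8. condition 'runs rides over 30 feet tall' holds; incidents reportable in the past year 1 ≤ 1 → met
Not met: 4 of 8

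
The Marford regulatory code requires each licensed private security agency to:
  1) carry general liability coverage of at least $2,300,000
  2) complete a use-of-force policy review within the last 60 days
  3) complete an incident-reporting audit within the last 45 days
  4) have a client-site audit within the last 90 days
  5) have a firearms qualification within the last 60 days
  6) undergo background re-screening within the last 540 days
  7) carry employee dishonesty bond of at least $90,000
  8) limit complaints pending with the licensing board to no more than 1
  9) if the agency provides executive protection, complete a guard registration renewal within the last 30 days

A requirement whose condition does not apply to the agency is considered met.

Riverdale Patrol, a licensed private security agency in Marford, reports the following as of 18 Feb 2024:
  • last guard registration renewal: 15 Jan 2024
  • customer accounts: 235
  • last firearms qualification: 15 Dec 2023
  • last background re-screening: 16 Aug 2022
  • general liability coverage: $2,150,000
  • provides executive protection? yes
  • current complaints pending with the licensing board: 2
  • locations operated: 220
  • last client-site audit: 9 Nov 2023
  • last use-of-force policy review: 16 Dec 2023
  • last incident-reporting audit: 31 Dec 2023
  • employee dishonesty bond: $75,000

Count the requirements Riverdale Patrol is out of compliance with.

1. general liability coverage $2,150,000 < $2,300,000 → not met
2. use-of-force policy review 64 days ago vs limit 60 → not met
3. incident-reporting audit 49 days ago vs limit 45 → not met
4. client-site audit 101 days ago vs limit 90 → not met
5. firearms qualification 65 days ago vs limit 60 → not met
6. background re-screening 551 days ago vs limit 540 → not met
7. employee dishonesty bond $75,000 < $90,000 → not met
8. complaints pending with the licensing board 2 > 1 → not met
9. condition 'provides executive protection' holds; guard registration renewal 34 days ago vs limit 30 → not met
Not met: 9 of 9

9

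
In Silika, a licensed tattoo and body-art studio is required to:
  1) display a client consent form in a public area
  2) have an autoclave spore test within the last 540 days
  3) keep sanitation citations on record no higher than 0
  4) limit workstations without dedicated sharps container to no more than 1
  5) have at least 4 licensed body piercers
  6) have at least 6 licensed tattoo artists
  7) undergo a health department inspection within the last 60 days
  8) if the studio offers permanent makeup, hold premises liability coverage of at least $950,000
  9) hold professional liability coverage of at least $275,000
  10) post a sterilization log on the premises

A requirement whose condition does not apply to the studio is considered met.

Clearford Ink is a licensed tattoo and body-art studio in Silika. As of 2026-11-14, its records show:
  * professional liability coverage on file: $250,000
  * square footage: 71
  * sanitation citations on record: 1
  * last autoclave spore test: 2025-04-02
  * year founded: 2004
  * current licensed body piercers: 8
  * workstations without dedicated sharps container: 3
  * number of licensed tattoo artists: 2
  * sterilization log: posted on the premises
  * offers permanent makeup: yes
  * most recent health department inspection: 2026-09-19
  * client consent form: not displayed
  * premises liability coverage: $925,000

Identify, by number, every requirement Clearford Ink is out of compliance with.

1, 2, 3, 4, 6, 8, 9

1. client consent form absent → not met
2. autoclave spore test 591 days ago vs limit 540 → not met
3. sanitation citations on record 1 > 0 → not met
4. workstations without dedicated sharps container 3 > 1 → not met
5. licensed body piercers 8 ≥ 4 → met
6. licensed tattoo artists 2 < 6 → not met
7. health department inspection 56 days ago vs limit 60 → met
8. condition 'offers permanent makeup' holds; premises liability coverage $925,000 < $950,000 → not met
9. professional liability coverage $250,000 < $275,000 → not met
10. sterilization log present → met
Not met: 1, 2, 3, 4, 6, 8, 9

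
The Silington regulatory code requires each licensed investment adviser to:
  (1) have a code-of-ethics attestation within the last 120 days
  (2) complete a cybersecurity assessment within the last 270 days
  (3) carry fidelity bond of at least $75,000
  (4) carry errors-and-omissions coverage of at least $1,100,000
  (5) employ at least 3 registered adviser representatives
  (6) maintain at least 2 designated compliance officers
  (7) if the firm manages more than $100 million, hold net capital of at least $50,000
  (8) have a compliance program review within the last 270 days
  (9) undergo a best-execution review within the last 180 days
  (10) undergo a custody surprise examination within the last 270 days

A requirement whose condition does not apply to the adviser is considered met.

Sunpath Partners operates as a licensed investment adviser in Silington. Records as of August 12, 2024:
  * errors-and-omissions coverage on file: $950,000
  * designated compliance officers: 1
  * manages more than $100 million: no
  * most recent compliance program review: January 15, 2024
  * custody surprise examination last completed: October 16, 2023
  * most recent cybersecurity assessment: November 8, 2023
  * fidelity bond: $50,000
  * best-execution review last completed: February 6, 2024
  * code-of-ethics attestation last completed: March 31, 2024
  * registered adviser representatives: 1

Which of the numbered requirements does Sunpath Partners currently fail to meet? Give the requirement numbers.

1, 2, 3, 4, 5, 6, 9, 10

1. code-of-ethics attestation 134 days ago vs limit 120 → not met
2. cybersecurity assessment 278 days ago vs limit 270 → not met
3. fidelity bond $50,000 < $75,000 → not met
4. errors-and-omissions coverage $950,000 < $1,100,000 → not met
5. registered adviser representatives 1 < 3 → not met
6. designated compliance officers 1 < 2 → not met
7. condition 'manages more than $100 million' does not hold → requirement n/a → met
8. compliance program review 210 days ago vs limit 270 → met
9. best-execution review 188 days ago vs limit 180 → not met
10. custody surprise examination 301 days ago vs limit 270 → not met
Not met: 1, 2, 3, 4, 5, 6, 9, 10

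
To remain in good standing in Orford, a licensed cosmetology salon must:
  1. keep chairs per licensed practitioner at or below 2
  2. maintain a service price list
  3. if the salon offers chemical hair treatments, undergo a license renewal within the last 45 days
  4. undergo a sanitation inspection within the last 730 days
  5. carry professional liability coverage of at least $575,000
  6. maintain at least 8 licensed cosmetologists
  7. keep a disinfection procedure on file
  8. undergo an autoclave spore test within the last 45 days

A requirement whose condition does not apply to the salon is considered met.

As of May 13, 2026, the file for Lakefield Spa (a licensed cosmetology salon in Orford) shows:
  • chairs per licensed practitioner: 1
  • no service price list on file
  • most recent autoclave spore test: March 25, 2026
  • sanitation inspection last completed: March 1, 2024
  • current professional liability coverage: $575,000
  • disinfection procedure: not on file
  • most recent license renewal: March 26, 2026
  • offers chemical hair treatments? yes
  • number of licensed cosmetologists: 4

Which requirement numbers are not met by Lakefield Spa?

2, 3, 4, 6, 7, 8

1. chairs per licensed practitioner 1 ≤ 2 → met
2. service price list absent → not met
3. condition 'offers chemical hair treatments' holds; license renewal 48 days ago vs limit 45 → not met
4. sanitation inspection 803 days ago vs limit 730 → not met
5. professional liability coverage $575,000 ≥ $575,000 → met
6. licensed cosmetologists 4 < 8 → not met
7. disinfection procedure absent → not met
8. autoclave spore test 49 days ago vs limit 45 → not met
Not met: 2, 3, 4, 6, 7, 8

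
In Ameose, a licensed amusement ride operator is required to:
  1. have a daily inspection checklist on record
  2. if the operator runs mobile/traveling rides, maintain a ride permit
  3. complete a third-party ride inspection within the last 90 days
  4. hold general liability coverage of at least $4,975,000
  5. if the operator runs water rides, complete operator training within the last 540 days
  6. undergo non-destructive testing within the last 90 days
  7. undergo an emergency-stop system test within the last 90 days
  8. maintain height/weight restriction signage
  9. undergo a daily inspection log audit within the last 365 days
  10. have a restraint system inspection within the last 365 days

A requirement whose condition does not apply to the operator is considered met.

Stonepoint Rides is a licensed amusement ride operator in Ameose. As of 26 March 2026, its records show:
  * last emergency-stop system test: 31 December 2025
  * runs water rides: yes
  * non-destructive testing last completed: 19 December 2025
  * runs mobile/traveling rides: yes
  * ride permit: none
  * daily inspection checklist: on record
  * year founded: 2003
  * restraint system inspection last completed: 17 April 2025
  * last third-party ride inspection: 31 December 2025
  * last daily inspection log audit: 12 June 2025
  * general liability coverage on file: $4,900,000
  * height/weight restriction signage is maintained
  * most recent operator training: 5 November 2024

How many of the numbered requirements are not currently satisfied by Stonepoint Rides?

1. daily inspection checklist present → met
2. condition 'runs mobile/traveling rides' holds; ride permit absent → not met
3. third-party ride inspection 85 days ago vs limit 90 → met
4. general liability coverage $4,900,000 < $4,975,000 → not met
5. condition 'runs water rides' holds; operator training 506 days ago vs limit 540 → met
6. non-destructive testing 97 days ago vs limit 90 → not met
7. emergency-stop system test 85 days ago vs limit 90 → met
8. height/weight restriction signage present → met
9. daily inspection log audit 287 days ago vs limit 365 → met
10. restraint system inspection 343 days ago vs limit 365 → met
Not met: 3 of 10

3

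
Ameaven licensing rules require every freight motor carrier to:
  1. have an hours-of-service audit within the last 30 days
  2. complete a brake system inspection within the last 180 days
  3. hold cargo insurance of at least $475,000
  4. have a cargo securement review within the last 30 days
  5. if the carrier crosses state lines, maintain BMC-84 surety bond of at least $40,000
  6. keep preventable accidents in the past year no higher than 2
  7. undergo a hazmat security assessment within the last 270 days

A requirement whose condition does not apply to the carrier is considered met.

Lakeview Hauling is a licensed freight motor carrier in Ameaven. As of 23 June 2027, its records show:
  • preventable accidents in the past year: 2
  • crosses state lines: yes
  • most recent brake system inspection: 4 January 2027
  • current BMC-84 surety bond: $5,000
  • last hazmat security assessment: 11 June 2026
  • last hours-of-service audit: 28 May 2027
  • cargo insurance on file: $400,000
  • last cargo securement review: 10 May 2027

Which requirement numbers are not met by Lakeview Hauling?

1. hours-of-service audit 26 days ago vs limit 30 → met
2. brake system inspection 170 days ago vs limit 180 → met
3. cargo insurance $400,000 < $475,000 → not met
4. cargo securement review 44 days ago vs limit 30 → not met
5. condition 'crosses state lines' holds; BMC-84 surety bond $5,000 < $40,000 → not met
6. preventable accidents in the past year 2 ≤ 2 → met
7. hazmat security assessment 377 days ago vs limit 270 → not met
Not met: 3, 4, 5, 7

3, 4, 5, 7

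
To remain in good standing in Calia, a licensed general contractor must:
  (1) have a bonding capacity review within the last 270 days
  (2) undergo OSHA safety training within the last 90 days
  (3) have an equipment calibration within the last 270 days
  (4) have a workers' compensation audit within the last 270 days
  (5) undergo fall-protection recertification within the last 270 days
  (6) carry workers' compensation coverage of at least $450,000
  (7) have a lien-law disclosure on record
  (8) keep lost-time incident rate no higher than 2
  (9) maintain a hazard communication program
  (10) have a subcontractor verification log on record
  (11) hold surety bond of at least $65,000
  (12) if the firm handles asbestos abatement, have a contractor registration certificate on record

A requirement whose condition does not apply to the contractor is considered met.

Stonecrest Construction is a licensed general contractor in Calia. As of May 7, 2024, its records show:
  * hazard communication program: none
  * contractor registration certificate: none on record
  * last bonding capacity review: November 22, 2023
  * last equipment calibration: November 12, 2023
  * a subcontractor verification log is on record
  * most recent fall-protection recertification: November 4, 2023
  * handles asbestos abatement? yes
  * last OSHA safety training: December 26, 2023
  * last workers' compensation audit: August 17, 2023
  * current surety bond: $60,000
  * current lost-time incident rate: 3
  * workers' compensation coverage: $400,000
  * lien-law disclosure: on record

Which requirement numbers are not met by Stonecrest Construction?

2, 6, 8, 9, 11, 12

1. bonding capacity review 167 days ago vs limit 270 → met
2. OSHA safety training 133 days ago vs limit 90 → not met
3. equipment calibration 177 days ago vs limit 270 → met
4. workers' compensation audit 264 days ago vs limit 270 → met
5. fall-protection recertification 185 days ago vs limit 270 → met
6. workers' compensation coverage $400,000 < $450,000 → not met
7. lien-law disclosure present → met
8. lost-time incident rate 3 > 2 → not met
9. hazard communication program absent → not met
10. subcontractor verification log present → met
11. surety bond $60,000 < $65,000 → not met
12. condition 'handles asbestos abatement' holds; contractor registration certificate absent → not met
Not met: 2, 6, 8, 9, 11, 12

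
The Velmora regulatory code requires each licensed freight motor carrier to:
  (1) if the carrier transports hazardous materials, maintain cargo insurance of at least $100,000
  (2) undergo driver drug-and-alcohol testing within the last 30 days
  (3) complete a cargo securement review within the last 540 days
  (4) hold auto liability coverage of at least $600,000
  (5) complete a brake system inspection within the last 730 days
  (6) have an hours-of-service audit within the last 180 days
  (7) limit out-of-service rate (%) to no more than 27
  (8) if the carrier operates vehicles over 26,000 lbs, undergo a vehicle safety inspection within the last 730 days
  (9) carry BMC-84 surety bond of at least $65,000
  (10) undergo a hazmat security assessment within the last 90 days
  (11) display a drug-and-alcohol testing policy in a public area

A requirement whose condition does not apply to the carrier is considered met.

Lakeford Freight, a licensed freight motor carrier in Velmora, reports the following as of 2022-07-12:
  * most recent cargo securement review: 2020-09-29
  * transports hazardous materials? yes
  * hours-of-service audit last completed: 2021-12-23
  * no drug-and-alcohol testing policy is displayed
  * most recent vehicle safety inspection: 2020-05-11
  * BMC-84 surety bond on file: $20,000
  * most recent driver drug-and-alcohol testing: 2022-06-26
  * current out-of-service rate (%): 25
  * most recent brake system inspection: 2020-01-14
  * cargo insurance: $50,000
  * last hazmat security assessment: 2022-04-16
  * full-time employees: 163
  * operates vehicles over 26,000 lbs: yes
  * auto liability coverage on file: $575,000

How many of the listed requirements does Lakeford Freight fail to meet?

1. condition 'transports hazardous materials' holds; cargo insurance $50,000 < $100,000 → not met
2. driver drug-and-alcohol testing 16 days ago vs limit 30 → met
3. cargo securement review 651 days ago vs limit 540 → not met
4. auto liability coverage $575,000 < $600,000 → not met
5. brake system inspection 910 days ago vs limit 730 → not met
6. hours-of-service audit 201 days ago vs limit 180 → not met
7. out-of-service rate (%) 25 ≤ 27 → met
8. condition 'operates vehicles over 26,000 lbs' holds; vehicle safety inspection 792 days ago vs limit 730 → not met
9. BMC-84 surety bond $20,000 < $65,000 → not met
10. hazmat security assessment 87 days ago vs limit 90 → met
11. drug-and-alcohol testing policy absent → not met
Not met: 8 of 11

8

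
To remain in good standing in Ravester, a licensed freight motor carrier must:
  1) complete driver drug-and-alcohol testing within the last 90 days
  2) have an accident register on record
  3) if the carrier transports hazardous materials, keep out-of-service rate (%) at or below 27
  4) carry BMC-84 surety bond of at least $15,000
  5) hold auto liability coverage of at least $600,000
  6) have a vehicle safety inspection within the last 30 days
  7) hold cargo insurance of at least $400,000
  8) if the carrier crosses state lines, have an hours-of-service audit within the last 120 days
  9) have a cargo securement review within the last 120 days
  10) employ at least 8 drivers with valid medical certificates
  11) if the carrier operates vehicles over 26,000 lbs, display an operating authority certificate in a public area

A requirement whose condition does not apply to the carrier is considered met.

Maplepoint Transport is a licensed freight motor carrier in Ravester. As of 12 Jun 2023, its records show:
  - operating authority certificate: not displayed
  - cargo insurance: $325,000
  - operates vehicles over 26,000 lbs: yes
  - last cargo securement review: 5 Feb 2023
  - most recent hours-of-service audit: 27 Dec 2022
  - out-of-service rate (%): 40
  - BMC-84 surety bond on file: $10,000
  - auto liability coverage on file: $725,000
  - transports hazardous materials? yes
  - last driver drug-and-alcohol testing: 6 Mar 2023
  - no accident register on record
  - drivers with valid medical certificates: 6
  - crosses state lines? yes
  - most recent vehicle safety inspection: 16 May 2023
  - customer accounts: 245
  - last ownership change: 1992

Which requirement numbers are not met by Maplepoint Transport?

1. driver drug-and-alcohol testing 98 days ago vs limit 90 → not met
2. accident register absent → not met
3. condition 'transports hazardous materials' holds; out-of-service rate (%) 40 > 27 → not met
4. BMC-84 surety bond $10,000 < $15,000 → not met
5. auto liability coverage $725,000 ≥ $600,000 → met
6. vehicle safety inspection 27 days ago vs limit 30 → met
7. cargo insurance $325,000 < $400,000 → not met
8. condition 'crosses state lines' holds; hours-of-service audit 167 days ago vs limit 120 → not met
9. cargo securement review 127 days ago vs limit 120 → not met
10. drivers with valid medical certificates 6 < 8 → not met
11. condition 'operates vehicles over 26,000 lbs' holds; operating authority certificate absent → not met
Not met: 1, 2, 3, 4, 7, 8, 9, 10, 11

1, 2, 3, 4, 7, 8, 9, 10, 11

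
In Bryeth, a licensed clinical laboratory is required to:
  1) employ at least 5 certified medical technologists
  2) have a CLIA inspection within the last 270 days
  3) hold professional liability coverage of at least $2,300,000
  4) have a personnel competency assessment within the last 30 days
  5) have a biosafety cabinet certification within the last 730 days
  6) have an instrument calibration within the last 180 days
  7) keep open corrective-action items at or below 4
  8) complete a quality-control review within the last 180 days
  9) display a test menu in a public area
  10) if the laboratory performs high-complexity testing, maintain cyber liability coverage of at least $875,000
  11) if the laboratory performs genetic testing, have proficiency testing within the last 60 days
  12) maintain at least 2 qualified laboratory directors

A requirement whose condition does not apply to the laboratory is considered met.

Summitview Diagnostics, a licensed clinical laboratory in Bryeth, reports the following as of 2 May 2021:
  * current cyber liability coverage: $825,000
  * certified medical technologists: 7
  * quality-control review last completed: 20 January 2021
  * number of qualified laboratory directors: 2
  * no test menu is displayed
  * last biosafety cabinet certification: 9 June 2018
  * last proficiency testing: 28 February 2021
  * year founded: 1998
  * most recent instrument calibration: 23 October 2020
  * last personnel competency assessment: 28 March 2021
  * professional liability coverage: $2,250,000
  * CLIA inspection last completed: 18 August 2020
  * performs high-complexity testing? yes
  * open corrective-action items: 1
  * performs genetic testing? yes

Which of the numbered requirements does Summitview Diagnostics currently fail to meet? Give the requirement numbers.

1. certified medical technologists 7 ≥ 5 → met
2. CLIA inspection 257 days ago vs limit 270 → met
3. professional liability coverage $2,250,000 < $2,300,000 → not met
4. personnel competency assessment 35 days ago vs limit 30 → not met
5. biosafety cabinet certification 1058 days ago vs limit 730 → not met
6. instrument calibration 191 days ago vs limit 180 → not met
7. open corrective-action items 1 ≤ 4 → met
8. quality-control review 102 days ago vs limit 180 → met
9. test menu absent → not met
10. condition 'performs high-complexity testing' holds; cyber liability coverage $825,000 < $875,000 → not met
11. condition 'performs genetic testing' holds; proficiency testing 63 days ago vs limit 60 → not met
12. qualified laboratory directors 2 ≥ 2 → met
Not met: 3, 4, 5, 6, 9, 10, 11

3, 4, 5, 6, 9, 10, 11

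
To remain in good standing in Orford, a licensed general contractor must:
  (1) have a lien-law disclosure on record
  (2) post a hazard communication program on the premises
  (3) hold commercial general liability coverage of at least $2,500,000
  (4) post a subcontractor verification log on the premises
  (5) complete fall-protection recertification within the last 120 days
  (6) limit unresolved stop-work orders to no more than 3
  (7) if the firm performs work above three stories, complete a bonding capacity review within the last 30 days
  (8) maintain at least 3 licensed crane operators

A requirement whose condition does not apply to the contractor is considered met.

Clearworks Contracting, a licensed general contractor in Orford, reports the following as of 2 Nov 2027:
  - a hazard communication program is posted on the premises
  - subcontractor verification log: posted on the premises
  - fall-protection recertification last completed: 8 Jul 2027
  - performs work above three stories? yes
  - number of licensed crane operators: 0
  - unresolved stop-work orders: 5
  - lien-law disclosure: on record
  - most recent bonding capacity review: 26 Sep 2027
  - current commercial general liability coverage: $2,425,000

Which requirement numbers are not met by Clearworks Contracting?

3, 6, 7, 8

1. lien-law disclosure present → met
2. hazard communication program present → met
3. commercial general liability coverage $2,425,000 < $2,500,000 → not met
4. subcontractor verification log present → met
5. fall-protection recertification 117 days ago vs limit 120 → met
6. unresolved stop-work orders 5 > 3 → not met
7. condition 'performs work above three stories' holds; bonding capacity review 37 days ago vs limit 30 → not met
8. licensed crane operators 0 < 3 → not met
Not met: 3, 6, 7, 8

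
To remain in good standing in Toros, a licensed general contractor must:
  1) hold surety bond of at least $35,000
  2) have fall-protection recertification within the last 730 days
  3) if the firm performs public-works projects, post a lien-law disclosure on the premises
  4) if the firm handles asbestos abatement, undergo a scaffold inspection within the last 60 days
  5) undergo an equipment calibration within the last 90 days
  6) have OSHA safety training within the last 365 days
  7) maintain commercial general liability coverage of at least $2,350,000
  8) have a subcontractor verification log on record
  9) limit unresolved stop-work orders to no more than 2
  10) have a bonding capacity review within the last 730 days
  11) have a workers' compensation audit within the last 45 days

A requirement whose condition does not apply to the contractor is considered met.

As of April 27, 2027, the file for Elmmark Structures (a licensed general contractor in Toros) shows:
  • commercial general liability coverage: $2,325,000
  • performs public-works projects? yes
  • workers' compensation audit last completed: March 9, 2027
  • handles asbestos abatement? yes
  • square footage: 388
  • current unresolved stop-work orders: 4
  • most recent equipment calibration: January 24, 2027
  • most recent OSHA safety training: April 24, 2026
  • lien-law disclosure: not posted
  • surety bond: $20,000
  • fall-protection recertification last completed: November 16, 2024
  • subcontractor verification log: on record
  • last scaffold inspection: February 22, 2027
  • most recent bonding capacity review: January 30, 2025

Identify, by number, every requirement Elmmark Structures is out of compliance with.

1, 2, 3, 4, 5, 6, 7, 9, 10, 11

1. surety bond $20,000 < $35,000 → not met
2. fall-protection recertification 892 days ago vs limit 730 → not met
3. condition 'performs public-works projects' holds; lien-law disclosure absent → not met
4. condition 'handles asbestos abatement' holds; scaffold inspection 64 days ago vs limit 60 → not met
5. equipment calibration 93 days ago vs limit 90 → not met
6. OSHA safety training 368 days ago vs limit 365 → not met
7. commercial general liability coverage $2,325,000 < $2,350,000 → not met
8. subcontractor verification log present → met
9. unresolved stop-work orders 4 > 2 → not met
10. bonding capacity review 817 days ago vs limit 730 → not met
11. workers' compensation audit 49 days ago vs limit 45 → not met
Not met: 1, 2, 3, 4, 5, 6, 7, 9, 10, 11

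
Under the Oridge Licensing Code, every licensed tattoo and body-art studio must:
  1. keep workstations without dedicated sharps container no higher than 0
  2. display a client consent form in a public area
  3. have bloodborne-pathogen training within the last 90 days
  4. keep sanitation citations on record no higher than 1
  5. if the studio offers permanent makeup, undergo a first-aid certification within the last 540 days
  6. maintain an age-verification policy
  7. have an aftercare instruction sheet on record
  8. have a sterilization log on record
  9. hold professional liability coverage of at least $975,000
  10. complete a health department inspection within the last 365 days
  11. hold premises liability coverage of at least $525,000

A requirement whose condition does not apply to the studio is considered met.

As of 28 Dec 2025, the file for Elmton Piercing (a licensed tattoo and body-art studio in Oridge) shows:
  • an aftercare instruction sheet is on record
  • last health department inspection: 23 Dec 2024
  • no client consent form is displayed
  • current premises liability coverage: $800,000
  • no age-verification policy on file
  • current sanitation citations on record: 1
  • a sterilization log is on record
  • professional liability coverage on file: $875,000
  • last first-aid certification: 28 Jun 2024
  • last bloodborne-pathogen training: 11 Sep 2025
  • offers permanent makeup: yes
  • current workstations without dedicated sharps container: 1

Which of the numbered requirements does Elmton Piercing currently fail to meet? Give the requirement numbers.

1, 2, 3, 5, 6, 9, 10

1. workstations without dedicated sharps container 1 > 0 → not met
2. client consent form absent → not met
3. bloodborne-pathogen training 108 days ago vs limit 90 → not met
4. sanitation citations on record 1 ≤ 1 → met
5. condition 'offers permanent makeup' holds; first-aid certification 548 days ago vs limit 540 → not met
6. age-verification policy absent → not met
7. aftercare instruction sheet present → met
8. sterilization log present → met
9. professional liability coverage $875,000 < $975,000 → not met
10. health department inspection 370 days ago vs limit 365 → not met
11. premises liability coverage $800,000 ≥ $525,000 → met
Not met: 1, 2, 3, 5, 6, 9, 10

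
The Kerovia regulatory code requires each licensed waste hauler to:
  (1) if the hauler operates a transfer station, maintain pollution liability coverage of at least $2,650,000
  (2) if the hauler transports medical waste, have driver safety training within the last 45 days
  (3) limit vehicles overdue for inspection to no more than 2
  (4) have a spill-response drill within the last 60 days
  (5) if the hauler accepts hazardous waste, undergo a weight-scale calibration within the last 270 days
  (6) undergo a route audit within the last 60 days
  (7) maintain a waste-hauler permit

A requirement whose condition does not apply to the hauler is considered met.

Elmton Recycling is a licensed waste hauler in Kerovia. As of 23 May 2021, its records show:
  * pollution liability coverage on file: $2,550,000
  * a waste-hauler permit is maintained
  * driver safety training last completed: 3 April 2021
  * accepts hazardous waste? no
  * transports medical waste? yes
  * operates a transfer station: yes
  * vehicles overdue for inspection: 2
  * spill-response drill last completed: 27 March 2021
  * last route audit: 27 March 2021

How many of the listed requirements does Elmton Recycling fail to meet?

2

1. condition 'operates a transfer station' holds; pollution liability coverage $2,550,000 < $2,650,000 → not met
2. condition 'transports medical waste' holds; driver safety training 50 days ago vs limit 45 → not met
3. vehicles overdue for inspection 2 ≤ 2 → met
4. spill-response drill 57 days ago vs limit 60 → met
5. condition 'accepts hazardous waste' does not hold → requirement n/a → met
6. route audit 57 days ago vs limit 60 → met
7. waste-hauler permit present → met
Not met: 2 of 7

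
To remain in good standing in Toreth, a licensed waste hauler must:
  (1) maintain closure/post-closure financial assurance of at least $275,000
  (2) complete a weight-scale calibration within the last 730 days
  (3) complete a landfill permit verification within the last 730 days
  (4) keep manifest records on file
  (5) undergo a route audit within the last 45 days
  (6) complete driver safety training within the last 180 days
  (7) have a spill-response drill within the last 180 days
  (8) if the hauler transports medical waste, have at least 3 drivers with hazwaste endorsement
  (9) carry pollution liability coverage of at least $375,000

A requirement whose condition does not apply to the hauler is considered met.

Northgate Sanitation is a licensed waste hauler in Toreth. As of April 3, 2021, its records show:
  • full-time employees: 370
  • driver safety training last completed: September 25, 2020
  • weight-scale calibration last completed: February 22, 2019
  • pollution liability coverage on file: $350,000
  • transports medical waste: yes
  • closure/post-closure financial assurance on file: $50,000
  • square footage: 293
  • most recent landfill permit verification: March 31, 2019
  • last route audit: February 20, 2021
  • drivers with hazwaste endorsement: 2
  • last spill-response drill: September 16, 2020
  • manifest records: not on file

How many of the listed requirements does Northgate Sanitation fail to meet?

1. closure/post-closure financial assurance $50,000 < $275,000 → not met
2. weight-scale calibration 771 days ago vs limit 730 → not met
3. landfill permit verification 734 days ago vs limit 730 → not met
4. manifest records absent → not met
5. route audit 42 days ago vs limit 45 → met
6. driver safety training 190 days ago vs limit 180 → not met
7. spill-response drill 199 days ago vs limit 180 → not met
8. condition 'transports medical waste' holds; drivers with hazwaste endorsement 2 < 3 → not met
9. pollution liability coverage $350,000 < $375,000 → not met
Not met: 8 of 9

8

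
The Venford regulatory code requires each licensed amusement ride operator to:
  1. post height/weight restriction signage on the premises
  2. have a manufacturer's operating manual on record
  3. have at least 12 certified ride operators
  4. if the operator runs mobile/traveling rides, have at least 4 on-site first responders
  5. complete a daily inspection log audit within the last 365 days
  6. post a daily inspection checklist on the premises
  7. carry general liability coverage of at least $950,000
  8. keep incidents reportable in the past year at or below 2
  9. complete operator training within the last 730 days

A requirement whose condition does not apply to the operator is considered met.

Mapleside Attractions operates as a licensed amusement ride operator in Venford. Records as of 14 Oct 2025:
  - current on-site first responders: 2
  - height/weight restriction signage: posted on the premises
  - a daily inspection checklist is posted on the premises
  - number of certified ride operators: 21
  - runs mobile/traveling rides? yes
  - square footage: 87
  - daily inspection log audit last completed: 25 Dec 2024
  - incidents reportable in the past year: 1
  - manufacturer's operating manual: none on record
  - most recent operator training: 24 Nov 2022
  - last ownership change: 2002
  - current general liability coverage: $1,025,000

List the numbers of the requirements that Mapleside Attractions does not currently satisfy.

1. height/weight restriction signage present → met
2. manufacturer's operating manual absent → not met
3. certified ride operators 21 ≥ 12 → met
4. condition 'runs mobile/traveling rides' holds; on-site first responders 2 < 4 → not met
5. daily inspection log audit 293 days ago vs limit 365 → met
6. daily inspection checklist present → met
7. general liability coverage $1,025,000 ≥ $950,000 → met
8. incidents reportable in the past year 1 ≤ 2 → met
9. operator training 1055 days ago vs limit 730 → not met
Not met: 2, 4, 9

2, 4, 9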